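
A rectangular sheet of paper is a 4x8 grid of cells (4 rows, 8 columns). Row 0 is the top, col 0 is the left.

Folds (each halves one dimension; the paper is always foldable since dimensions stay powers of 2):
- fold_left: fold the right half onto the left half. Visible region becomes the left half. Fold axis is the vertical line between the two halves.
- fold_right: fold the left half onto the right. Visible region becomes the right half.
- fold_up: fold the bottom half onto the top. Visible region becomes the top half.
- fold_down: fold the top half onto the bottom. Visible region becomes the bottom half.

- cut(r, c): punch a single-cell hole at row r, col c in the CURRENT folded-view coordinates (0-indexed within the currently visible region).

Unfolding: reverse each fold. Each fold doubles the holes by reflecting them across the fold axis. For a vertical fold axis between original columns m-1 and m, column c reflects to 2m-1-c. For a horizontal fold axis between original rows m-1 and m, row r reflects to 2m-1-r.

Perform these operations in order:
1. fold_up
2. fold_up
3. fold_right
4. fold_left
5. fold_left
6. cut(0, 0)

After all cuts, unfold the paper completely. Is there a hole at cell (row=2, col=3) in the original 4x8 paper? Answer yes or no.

Op 1 fold_up: fold axis h@2; visible region now rows[0,2) x cols[0,8) = 2x8
Op 2 fold_up: fold axis h@1; visible region now rows[0,1) x cols[0,8) = 1x8
Op 3 fold_right: fold axis v@4; visible region now rows[0,1) x cols[4,8) = 1x4
Op 4 fold_left: fold axis v@6; visible region now rows[0,1) x cols[4,6) = 1x2
Op 5 fold_left: fold axis v@5; visible region now rows[0,1) x cols[4,5) = 1x1
Op 6 cut(0, 0): punch at orig (0,4); cuts so far [(0, 4)]; region rows[0,1) x cols[4,5) = 1x1
Unfold 1 (reflect across v@5): 2 holes -> [(0, 4), (0, 5)]
Unfold 2 (reflect across v@6): 4 holes -> [(0, 4), (0, 5), (0, 6), (0, 7)]
Unfold 3 (reflect across v@4): 8 holes -> [(0, 0), (0, 1), (0, 2), (0, 3), (0, 4), (0, 5), (0, 6), (0, 7)]
Unfold 4 (reflect across h@1): 16 holes -> [(0, 0), (0, 1), (0, 2), (0, 3), (0, 4), (0, 5), (0, 6), (0, 7), (1, 0), (1, 1), (1, 2), (1, 3), (1, 4), (1, 5), (1, 6), (1, 7)]
Unfold 5 (reflect across h@2): 32 holes -> [(0, 0), (0, 1), (0, 2), (0, 3), (0, 4), (0, 5), (0, 6), (0, 7), (1, 0), (1, 1), (1, 2), (1, 3), (1, 4), (1, 5), (1, 6), (1, 7), (2, 0), (2, 1), (2, 2), (2, 3), (2, 4), (2, 5), (2, 6), (2, 7), (3, 0), (3, 1), (3, 2), (3, 3), (3, 4), (3, 5), (3, 6), (3, 7)]
Holes: [(0, 0), (0, 1), (0, 2), (0, 3), (0, 4), (0, 5), (0, 6), (0, 7), (1, 0), (1, 1), (1, 2), (1, 3), (1, 4), (1, 5), (1, 6), (1, 7), (2, 0), (2, 1), (2, 2), (2, 3), (2, 4), (2, 5), (2, 6), (2, 7), (3, 0), (3, 1), (3, 2), (3, 3), (3, 4), (3, 5), (3, 6), (3, 7)]

Answer: yes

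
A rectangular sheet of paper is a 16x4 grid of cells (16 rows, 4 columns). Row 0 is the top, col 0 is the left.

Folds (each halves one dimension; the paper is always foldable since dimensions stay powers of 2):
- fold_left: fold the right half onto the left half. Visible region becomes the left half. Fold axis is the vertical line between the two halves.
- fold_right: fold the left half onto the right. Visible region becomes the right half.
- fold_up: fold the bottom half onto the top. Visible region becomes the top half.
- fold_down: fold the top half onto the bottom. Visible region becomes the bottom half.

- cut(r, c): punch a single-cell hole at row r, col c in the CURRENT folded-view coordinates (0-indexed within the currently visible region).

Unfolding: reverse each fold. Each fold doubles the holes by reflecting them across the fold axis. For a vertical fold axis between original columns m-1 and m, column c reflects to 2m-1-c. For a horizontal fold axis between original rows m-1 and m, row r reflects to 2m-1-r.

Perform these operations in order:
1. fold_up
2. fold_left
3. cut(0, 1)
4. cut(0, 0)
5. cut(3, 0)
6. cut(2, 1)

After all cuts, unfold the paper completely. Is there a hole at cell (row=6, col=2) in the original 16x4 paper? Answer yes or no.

Op 1 fold_up: fold axis h@8; visible region now rows[0,8) x cols[0,4) = 8x4
Op 2 fold_left: fold axis v@2; visible region now rows[0,8) x cols[0,2) = 8x2
Op 3 cut(0, 1): punch at orig (0,1); cuts so far [(0, 1)]; region rows[0,8) x cols[0,2) = 8x2
Op 4 cut(0, 0): punch at orig (0,0); cuts so far [(0, 0), (0, 1)]; region rows[0,8) x cols[0,2) = 8x2
Op 5 cut(3, 0): punch at orig (3,0); cuts so far [(0, 0), (0, 1), (3, 0)]; region rows[0,8) x cols[0,2) = 8x2
Op 6 cut(2, 1): punch at orig (2,1); cuts so far [(0, 0), (0, 1), (2, 1), (3, 0)]; region rows[0,8) x cols[0,2) = 8x2
Unfold 1 (reflect across v@2): 8 holes -> [(0, 0), (0, 1), (0, 2), (0, 3), (2, 1), (2, 2), (3, 0), (3, 3)]
Unfold 2 (reflect across h@8): 16 holes -> [(0, 0), (0, 1), (0, 2), (0, 3), (2, 1), (2, 2), (3, 0), (3, 3), (12, 0), (12, 3), (13, 1), (13, 2), (15, 0), (15, 1), (15, 2), (15, 3)]
Holes: [(0, 0), (0, 1), (0, 2), (0, 3), (2, 1), (2, 2), (3, 0), (3, 3), (12, 0), (12, 3), (13, 1), (13, 2), (15, 0), (15, 1), (15, 2), (15, 3)]

Answer: no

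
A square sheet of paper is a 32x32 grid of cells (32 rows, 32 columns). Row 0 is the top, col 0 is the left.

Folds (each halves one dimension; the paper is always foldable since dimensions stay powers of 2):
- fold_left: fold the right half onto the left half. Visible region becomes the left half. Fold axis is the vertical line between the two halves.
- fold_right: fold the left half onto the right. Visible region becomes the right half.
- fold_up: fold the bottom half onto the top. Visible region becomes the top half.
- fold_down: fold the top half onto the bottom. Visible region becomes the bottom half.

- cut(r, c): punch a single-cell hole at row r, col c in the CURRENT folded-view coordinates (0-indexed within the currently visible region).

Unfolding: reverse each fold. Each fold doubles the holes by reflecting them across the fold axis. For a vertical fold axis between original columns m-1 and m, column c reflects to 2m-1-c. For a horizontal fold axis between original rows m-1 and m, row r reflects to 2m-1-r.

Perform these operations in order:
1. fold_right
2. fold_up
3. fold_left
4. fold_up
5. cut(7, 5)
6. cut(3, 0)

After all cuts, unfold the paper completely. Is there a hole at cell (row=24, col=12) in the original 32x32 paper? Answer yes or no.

Op 1 fold_right: fold axis v@16; visible region now rows[0,32) x cols[16,32) = 32x16
Op 2 fold_up: fold axis h@16; visible region now rows[0,16) x cols[16,32) = 16x16
Op 3 fold_left: fold axis v@24; visible region now rows[0,16) x cols[16,24) = 16x8
Op 4 fold_up: fold axis h@8; visible region now rows[0,8) x cols[16,24) = 8x8
Op 5 cut(7, 5): punch at orig (7,21); cuts so far [(7, 21)]; region rows[0,8) x cols[16,24) = 8x8
Op 6 cut(3, 0): punch at orig (3,16); cuts so far [(3, 16), (7, 21)]; region rows[0,8) x cols[16,24) = 8x8
Unfold 1 (reflect across h@8): 4 holes -> [(3, 16), (7, 21), (8, 21), (12, 16)]
Unfold 2 (reflect across v@24): 8 holes -> [(3, 16), (3, 31), (7, 21), (7, 26), (8, 21), (8, 26), (12, 16), (12, 31)]
Unfold 3 (reflect across h@16): 16 holes -> [(3, 16), (3, 31), (7, 21), (7, 26), (8, 21), (8, 26), (12, 16), (12, 31), (19, 16), (19, 31), (23, 21), (23, 26), (24, 21), (24, 26), (28, 16), (28, 31)]
Unfold 4 (reflect across v@16): 32 holes -> [(3, 0), (3, 15), (3, 16), (3, 31), (7, 5), (7, 10), (7, 21), (7, 26), (8, 5), (8, 10), (8, 21), (8, 26), (12, 0), (12, 15), (12, 16), (12, 31), (19, 0), (19, 15), (19, 16), (19, 31), (23, 5), (23, 10), (23, 21), (23, 26), (24, 5), (24, 10), (24, 21), (24, 26), (28, 0), (28, 15), (28, 16), (28, 31)]
Holes: [(3, 0), (3, 15), (3, 16), (3, 31), (7, 5), (7, 10), (7, 21), (7, 26), (8, 5), (8, 10), (8, 21), (8, 26), (12, 0), (12, 15), (12, 16), (12, 31), (19, 0), (19, 15), (19, 16), (19, 31), (23, 5), (23, 10), (23, 21), (23, 26), (24, 5), (24, 10), (24, 21), (24, 26), (28, 0), (28, 15), (28, 16), (28, 31)]

Answer: no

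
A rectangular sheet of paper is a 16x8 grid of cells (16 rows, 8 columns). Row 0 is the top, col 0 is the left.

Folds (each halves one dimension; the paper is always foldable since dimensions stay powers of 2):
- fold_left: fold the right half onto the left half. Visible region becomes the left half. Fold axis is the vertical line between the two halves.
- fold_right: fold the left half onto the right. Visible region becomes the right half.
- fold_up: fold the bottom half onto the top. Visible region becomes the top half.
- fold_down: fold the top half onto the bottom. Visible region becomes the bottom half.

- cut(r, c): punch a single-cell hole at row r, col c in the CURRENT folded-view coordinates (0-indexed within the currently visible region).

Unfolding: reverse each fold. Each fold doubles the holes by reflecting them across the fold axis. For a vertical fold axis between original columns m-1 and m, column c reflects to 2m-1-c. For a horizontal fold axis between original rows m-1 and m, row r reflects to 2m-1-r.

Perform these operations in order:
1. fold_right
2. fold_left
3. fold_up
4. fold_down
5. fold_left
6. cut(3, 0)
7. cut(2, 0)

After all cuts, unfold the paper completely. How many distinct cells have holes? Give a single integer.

Op 1 fold_right: fold axis v@4; visible region now rows[0,16) x cols[4,8) = 16x4
Op 2 fold_left: fold axis v@6; visible region now rows[0,16) x cols[4,6) = 16x2
Op 3 fold_up: fold axis h@8; visible region now rows[0,8) x cols[4,6) = 8x2
Op 4 fold_down: fold axis h@4; visible region now rows[4,8) x cols[4,6) = 4x2
Op 5 fold_left: fold axis v@5; visible region now rows[4,8) x cols[4,5) = 4x1
Op 6 cut(3, 0): punch at orig (7,4); cuts so far [(7, 4)]; region rows[4,8) x cols[4,5) = 4x1
Op 7 cut(2, 0): punch at orig (6,4); cuts so far [(6, 4), (7, 4)]; region rows[4,8) x cols[4,5) = 4x1
Unfold 1 (reflect across v@5): 4 holes -> [(6, 4), (6, 5), (7, 4), (7, 5)]
Unfold 2 (reflect across h@4): 8 holes -> [(0, 4), (0, 5), (1, 4), (1, 5), (6, 4), (6, 5), (7, 4), (7, 5)]
Unfold 3 (reflect across h@8): 16 holes -> [(0, 4), (0, 5), (1, 4), (1, 5), (6, 4), (6, 5), (7, 4), (7, 5), (8, 4), (8, 5), (9, 4), (9, 5), (14, 4), (14, 5), (15, 4), (15, 5)]
Unfold 4 (reflect across v@6): 32 holes -> [(0, 4), (0, 5), (0, 6), (0, 7), (1, 4), (1, 5), (1, 6), (1, 7), (6, 4), (6, 5), (6, 6), (6, 7), (7, 4), (7, 5), (7, 6), (7, 7), (8, 4), (8, 5), (8, 6), (8, 7), (9, 4), (9, 5), (9, 6), (9, 7), (14, 4), (14, 5), (14, 6), (14, 7), (15, 4), (15, 5), (15, 6), (15, 7)]
Unfold 5 (reflect across v@4): 64 holes -> [(0, 0), (0, 1), (0, 2), (0, 3), (0, 4), (0, 5), (0, 6), (0, 7), (1, 0), (1, 1), (1, 2), (1, 3), (1, 4), (1, 5), (1, 6), (1, 7), (6, 0), (6, 1), (6, 2), (6, 3), (6, 4), (6, 5), (6, 6), (6, 7), (7, 0), (7, 1), (7, 2), (7, 3), (7, 4), (7, 5), (7, 6), (7, 7), (8, 0), (8, 1), (8, 2), (8, 3), (8, 4), (8, 5), (8, 6), (8, 7), (9, 0), (9, 1), (9, 2), (9, 3), (9, 4), (9, 5), (9, 6), (9, 7), (14, 0), (14, 1), (14, 2), (14, 3), (14, 4), (14, 5), (14, 6), (14, 7), (15, 0), (15, 1), (15, 2), (15, 3), (15, 4), (15, 5), (15, 6), (15, 7)]

Answer: 64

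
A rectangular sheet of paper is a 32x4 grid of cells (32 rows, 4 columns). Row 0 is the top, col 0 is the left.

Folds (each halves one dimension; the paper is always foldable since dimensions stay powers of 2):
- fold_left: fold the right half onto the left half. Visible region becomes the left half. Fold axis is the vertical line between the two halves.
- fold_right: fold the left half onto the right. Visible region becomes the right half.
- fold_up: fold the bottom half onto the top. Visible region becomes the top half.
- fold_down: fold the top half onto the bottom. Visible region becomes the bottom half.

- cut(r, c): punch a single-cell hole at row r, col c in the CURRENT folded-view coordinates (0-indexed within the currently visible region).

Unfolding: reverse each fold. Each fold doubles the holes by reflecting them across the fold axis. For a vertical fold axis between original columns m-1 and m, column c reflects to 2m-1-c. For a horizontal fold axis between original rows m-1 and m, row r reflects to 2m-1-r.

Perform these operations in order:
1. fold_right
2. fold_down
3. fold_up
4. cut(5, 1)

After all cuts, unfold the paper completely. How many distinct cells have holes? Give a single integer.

Answer: 8

Derivation:
Op 1 fold_right: fold axis v@2; visible region now rows[0,32) x cols[2,4) = 32x2
Op 2 fold_down: fold axis h@16; visible region now rows[16,32) x cols[2,4) = 16x2
Op 3 fold_up: fold axis h@24; visible region now rows[16,24) x cols[2,4) = 8x2
Op 4 cut(5, 1): punch at orig (21,3); cuts so far [(21, 3)]; region rows[16,24) x cols[2,4) = 8x2
Unfold 1 (reflect across h@24): 2 holes -> [(21, 3), (26, 3)]
Unfold 2 (reflect across h@16): 4 holes -> [(5, 3), (10, 3), (21, 3), (26, 3)]
Unfold 3 (reflect across v@2): 8 holes -> [(5, 0), (5, 3), (10, 0), (10, 3), (21, 0), (21, 3), (26, 0), (26, 3)]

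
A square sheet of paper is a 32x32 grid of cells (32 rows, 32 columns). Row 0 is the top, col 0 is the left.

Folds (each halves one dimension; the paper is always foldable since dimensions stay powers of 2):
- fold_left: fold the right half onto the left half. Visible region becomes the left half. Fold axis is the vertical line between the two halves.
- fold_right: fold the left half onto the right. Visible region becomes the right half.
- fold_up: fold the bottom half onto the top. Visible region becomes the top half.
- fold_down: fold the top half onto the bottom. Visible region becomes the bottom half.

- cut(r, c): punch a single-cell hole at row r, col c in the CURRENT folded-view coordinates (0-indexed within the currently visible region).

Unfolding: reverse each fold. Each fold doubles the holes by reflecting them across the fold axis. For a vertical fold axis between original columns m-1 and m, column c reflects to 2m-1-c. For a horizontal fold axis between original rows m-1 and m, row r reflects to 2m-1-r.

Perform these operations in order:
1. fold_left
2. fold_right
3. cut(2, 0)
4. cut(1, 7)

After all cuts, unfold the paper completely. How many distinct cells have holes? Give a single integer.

Op 1 fold_left: fold axis v@16; visible region now rows[0,32) x cols[0,16) = 32x16
Op 2 fold_right: fold axis v@8; visible region now rows[0,32) x cols[8,16) = 32x8
Op 3 cut(2, 0): punch at orig (2,8); cuts so far [(2, 8)]; region rows[0,32) x cols[8,16) = 32x8
Op 4 cut(1, 7): punch at orig (1,15); cuts so far [(1, 15), (2, 8)]; region rows[0,32) x cols[8,16) = 32x8
Unfold 1 (reflect across v@8): 4 holes -> [(1, 0), (1, 15), (2, 7), (2, 8)]
Unfold 2 (reflect across v@16): 8 holes -> [(1, 0), (1, 15), (1, 16), (1, 31), (2, 7), (2, 8), (2, 23), (2, 24)]

Answer: 8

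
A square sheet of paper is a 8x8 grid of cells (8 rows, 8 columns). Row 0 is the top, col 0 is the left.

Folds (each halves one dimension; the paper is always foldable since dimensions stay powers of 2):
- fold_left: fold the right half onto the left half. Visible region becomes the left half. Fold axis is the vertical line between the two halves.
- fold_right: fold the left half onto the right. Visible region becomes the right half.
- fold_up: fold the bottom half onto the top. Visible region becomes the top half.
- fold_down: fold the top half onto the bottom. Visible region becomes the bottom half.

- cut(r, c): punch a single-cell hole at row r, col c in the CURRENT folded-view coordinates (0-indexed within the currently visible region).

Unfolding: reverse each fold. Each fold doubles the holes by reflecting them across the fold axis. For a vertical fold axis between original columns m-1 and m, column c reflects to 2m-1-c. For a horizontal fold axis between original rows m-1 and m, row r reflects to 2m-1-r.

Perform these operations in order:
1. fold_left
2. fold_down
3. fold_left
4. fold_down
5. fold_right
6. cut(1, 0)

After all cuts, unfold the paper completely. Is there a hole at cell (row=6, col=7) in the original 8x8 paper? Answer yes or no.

Op 1 fold_left: fold axis v@4; visible region now rows[0,8) x cols[0,4) = 8x4
Op 2 fold_down: fold axis h@4; visible region now rows[4,8) x cols[0,4) = 4x4
Op 3 fold_left: fold axis v@2; visible region now rows[4,8) x cols[0,2) = 4x2
Op 4 fold_down: fold axis h@6; visible region now rows[6,8) x cols[0,2) = 2x2
Op 5 fold_right: fold axis v@1; visible region now rows[6,8) x cols[1,2) = 2x1
Op 6 cut(1, 0): punch at orig (7,1); cuts so far [(7, 1)]; region rows[6,8) x cols[1,2) = 2x1
Unfold 1 (reflect across v@1): 2 holes -> [(7, 0), (7, 1)]
Unfold 2 (reflect across h@6): 4 holes -> [(4, 0), (4, 1), (7, 0), (7, 1)]
Unfold 3 (reflect across v@2): 8 holes -> [(4, 0), (4, 1), (4, 2), (4, 3), (7, 0), (7, 1), (7, 2), (7, 3)]
Unfold 4 (reflect across h@4): 16 holes -> [(0, 0), (0, 1), (0, 2), (0, 3), (3, 0), (3, 1), (3, 2), (3, 3), (4, 0), (4, 1), (4, 2), (4, 3), (7, 0), (7, 1), (7, 2), (7, 3)]
Unfold 5 (reflect across v@4): 32 holes -> [(0, 0), (0, 1), (0, 2), (0, 3), (0, 4), (0, 5), (0, 6), (0, 7), (3, 0), (3, 1), (3, 2), (3, 3), (3, 4), (3, 5), (3, 6), (3, 7), (4, 0), (4, 1), (4, 2), (4, 3), (4, 4), (4, 5), (4, 6), (4, 7), (7, 0), (7, 1), (7, 2), (7, 3), (7, 4), (7, 5), (7, 6), (7, 7)]
Holes: [(0, 0), (0, 1), (0, 2), (0, 3), (0, 4), (0, 5), (0, 6), (0, 7), (3, 0), (3, 1), (3, 2), (3, 3), (3, 4), (3, 5), (3, 6), (3, 7), (4, 0), (4, 1), (4, 2), (4, 3), (4, 4), (4, 5), (4, 6), (4, 7), (7, 0), (7, 1), (7, 2), (7, 3), (7, 4), (7, 5), (7, 6), (7, 7)]

Answer: no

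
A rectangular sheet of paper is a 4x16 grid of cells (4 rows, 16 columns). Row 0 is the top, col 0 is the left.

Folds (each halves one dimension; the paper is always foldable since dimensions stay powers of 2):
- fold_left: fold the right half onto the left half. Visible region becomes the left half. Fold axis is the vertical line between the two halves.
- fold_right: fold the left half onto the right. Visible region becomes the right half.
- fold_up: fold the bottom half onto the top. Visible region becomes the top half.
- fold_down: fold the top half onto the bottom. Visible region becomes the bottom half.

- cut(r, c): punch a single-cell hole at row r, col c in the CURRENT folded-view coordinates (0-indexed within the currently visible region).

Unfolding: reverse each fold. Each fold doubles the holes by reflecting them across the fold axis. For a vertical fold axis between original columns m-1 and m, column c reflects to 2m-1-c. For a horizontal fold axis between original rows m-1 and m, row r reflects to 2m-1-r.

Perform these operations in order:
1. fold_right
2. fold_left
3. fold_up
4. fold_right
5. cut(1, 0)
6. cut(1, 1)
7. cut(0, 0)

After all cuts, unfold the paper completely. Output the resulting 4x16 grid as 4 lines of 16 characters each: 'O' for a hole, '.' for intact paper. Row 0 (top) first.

Op 1 fold_right: fold axis v@8; visible region now rows[0,4) x cols[8,16) = 4x8
Op 2 fold_left: fold axis v@12; visible region now rows[0,4) x cols[8,12) = 4x4
Op 3 fold_up: fold axis h@2; visible region now rows[0,2) x cols[8,12) = 2x4
Op 4 fold_right: fold axis v@10; visible region now rows[0,2) x cols[10,12) = 2x2
Op 5 cut(1, 0): punch at orig (1,10); cuts so far [(1, 10)]; region rows[0,2) x cols[10,12) = 2x2
Op 6 cut(1, 1): punch at orig (1,11); cuts so far [(1, 10), (1, 11)]; region rows[0,2) x cols[10,12) = 2x2
Op 7 cut(0, 0): punch at orig (0,10); cuts so far [(0, 10), (1, 10), (1, 11)]; region rows[0,2) x cols[10,12) = 2x2
Unfold 1 (reflect across v@10): 6 holes -> [(0, 9), (0, 10), (1, 8), (1, 9), (1, 10), (1, 11)]
Unfold 2 (reflect across h@2): 12 holes -> [(0, 9), (0, 10), (1, 8), (1, 9), (1, 10), (1, 11), (2, 8), (2, 9), (2, 10), (2, 11), (3, 9), (3, 10)]
Unfold 3 (reflect across v@12): 24 holes -> [(0, 9), (0, 10), (0, 13), (0, 14), (1, 8), (1, 9), (1, 10), (1, 11), (1, 12), (1, 13), (1, 14), (1, 15), (2, 8), (2, 9), (2, 10), (2, 11), (2, 12), (2, 13), (2, 14), (2, 15), (3, 9), (3, 10), (3, 13), (3, 14)]
Unfold 4 (reflect across v@8): 48 holes -> [(0, 1), (0, 2), (0, 5), (0, 6), (0, 9), (0, 10), (0, 13), (0, 14), (1, 0), (1, 1), (1, 2), (1, 3), (1, 4), (1, 5), (1, 6), (1, 7), (1, 8), (1, 9), (1, 10), (1, 11), (1, 12), (1, 13), (1, 14), (1, 15), (2, 0), (2, 1), (2, 2), (2, 3), (2, 4), (2, 5), (2, 6), (2, 7), (2, 8), (2, 9), (2, 10), (2, 11), (2, 12), (2, 13), (2, 14), (2, 15), (3, 1), (3, 2), (3, 5), (3, 6), (3, 9), (3, 10), (3, 13), (3, 14)]

Answer: .OO..OO..OO..OO.
OOOOOOOOOOOOOOOO
OOOOOOOOOOOOOOOO
.OO..OO..OO..OO.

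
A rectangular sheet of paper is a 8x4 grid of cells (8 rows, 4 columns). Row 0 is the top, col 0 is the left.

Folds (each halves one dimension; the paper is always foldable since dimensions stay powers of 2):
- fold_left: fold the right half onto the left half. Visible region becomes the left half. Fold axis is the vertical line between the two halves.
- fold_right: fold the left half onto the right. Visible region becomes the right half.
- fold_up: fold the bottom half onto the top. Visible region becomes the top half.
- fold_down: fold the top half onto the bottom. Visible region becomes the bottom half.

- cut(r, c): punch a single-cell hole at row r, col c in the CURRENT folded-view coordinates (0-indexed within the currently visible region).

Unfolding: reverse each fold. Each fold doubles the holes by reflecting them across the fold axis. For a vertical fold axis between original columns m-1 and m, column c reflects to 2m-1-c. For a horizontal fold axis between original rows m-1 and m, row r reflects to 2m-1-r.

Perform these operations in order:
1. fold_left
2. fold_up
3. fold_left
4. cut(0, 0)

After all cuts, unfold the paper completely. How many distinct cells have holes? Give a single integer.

Answer: 8

Derivation:
Op 1 fold_left: fold axis v@2; visible region now rows[0,8) x cols[0,2) = 8x2
Op 2 fold_up: fold axis h@4; visible region now rows[0,4) x cols[0,2) = 4x2
Op 3 fold_left: fold axis v@1; visible region now rows[0,4) x cols[0,1) = 4x1
Op 4 cut(0, 0): punch at orig (0,0); cuts so far [(0, 0)]; region rows[0,4) x cols[0,1) = 4x1
Unfold 1 (reflect across v@1): 2 holes -> [(0, 0), (0, 1)]
Unfold 2 (reflect across h@4): 4 holes -> [(0, 0), (0, 1), (7, 0), (7, 1)]
Unfold 3 (reflect across v@2): 8 holes -> [(0, 0), (0, 1), (0, 2), (0, 3), (7, 0), (7, 1), (7, 2), (7, 3)]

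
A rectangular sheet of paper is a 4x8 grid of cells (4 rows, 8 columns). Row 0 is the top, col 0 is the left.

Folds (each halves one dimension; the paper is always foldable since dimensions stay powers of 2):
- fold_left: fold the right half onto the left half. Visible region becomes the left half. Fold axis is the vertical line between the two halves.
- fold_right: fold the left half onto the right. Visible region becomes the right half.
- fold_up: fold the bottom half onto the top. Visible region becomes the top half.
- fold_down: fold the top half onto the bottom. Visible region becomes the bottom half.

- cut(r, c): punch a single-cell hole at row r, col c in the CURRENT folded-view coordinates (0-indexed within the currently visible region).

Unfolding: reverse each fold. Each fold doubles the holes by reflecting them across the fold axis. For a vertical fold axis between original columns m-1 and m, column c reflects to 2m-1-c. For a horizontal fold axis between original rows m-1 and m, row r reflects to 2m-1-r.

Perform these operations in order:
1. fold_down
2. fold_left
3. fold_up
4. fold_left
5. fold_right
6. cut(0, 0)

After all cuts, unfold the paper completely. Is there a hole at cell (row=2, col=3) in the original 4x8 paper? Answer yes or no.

Answer: yes

Derivation:
Op 1 fold_down: fold axis h@2; visible region now rows[2,4) x cols[0,8) = 2x8
Op 2 fold_left: fold axis v@4; visible region now rows[2,4) x cols[0,4) = 2x4
Op 3 fold_up: fold axis h@3; visible region now rows[2,3) x cols[0,4) = 1x4
Op 4 fold_left: fold axis v@2; visible region now rows[2,3) x cols[0,2) = 1x2
Op 5 fold_right: fold axis v@1; visible region now rows[2,3) x cols[1,2) = 1x1
Op 6 cut(0, 0): punch at orig (2,1); cuts so far [(2, 1)]; region rows[2,3) x cols[1,2) = 1x1
Unfold 1 (reflect across v@1): 2 holes -> [(2, 0), (2, 1)]
Unfold 2 (reflect across v@2): 4 holes -> [(2, 0), (2, 1), (2, 2), (2, 3)]
Unfold 3 (reflect across h@3): 8 holes -> [(2, 0), (2, 1), (2, 2), (2, 3), (3, 0), (3, 1), (3, 2), (3, 3)]
Unfold 4 (reflect across v@4): 16 holes -> [(2, 0), (2, 1), (2, 2), (2, 3), (2, 4), (2, 5), (2, 6), (2, 7), (3, 0), (3, 1), (3, 2), (3, 3), (3, 4), (3, 5), (3, 6), (3, 7)]
Unfold 5 (reflect across h@2): 32 holes -> [(0, 0), (0, 1), (0, 2), (0, 3), (0, 4), (0, 5), (0, 6), (0, 7), (1, 0), (1, 1), (1, 2), (1, 3), (1, 4), (1, 5), (1, 6), (1, 7), (2, 0), (2, 1), (2, 2), (2, 3), (2, 4), (2, 5), (2, 6), (2, 7), (3, 0), (3, 1), (3, 2), (3, 3), (3, 4), (3, 5), (3, 6), (3, 7)]
Holes: [(0, 0), (0, 1), (0, 2), (0, 3), (0, 4), (0, 5), (0, 6), (0, 7), (1, 0), (1, 1), (1, 2), (1, 3), (1, 4), (1, 5), (1, 6), (1, 7), (2, 0), (2, 1), (2, 2), (2, 3), (2, 4), (2, 5), (2, 6), (2, 7), (3, 0), (3, 1), (3, 2), (3, 3), (3, 4), (3, 5), (3, 6), (3, 7)]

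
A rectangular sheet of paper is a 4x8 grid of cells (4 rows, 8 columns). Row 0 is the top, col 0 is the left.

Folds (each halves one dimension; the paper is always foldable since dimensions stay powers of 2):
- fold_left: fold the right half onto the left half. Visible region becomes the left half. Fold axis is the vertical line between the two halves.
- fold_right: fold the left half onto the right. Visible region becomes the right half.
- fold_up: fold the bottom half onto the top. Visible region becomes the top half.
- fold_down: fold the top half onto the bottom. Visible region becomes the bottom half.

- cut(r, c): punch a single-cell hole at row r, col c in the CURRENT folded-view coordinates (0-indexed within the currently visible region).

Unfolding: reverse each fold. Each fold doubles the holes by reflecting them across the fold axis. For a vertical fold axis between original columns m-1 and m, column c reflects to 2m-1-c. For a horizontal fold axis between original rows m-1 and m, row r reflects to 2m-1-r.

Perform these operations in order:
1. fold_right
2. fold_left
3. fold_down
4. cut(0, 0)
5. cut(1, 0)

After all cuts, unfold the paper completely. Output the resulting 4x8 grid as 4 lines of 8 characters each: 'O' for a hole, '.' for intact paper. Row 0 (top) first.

Op 1 fold_right: fold axis v@4; visible region now rows[0,4) x cols[4,8) = 4x4
Op 2 fold_left: fold axis v@6; visible region now rows[0,4) x cols[4,6) = 4x2
Op 3 fold_down: fold axis h@2; visible region now rows[2,4) x cols[4,6) = 2x2
Op 4 cut(0, 0): punch at orig (2,4); cuts so far [(2, 4)]; region rows[2,4) x cols[4,6) = 2x2
Op 5 cut(1, 0): punch at orig (3,4); cuts so far [(2, 4), (3, 4)]; region rows[2,4) x cols[4,6) = 2x2
Unfold 1 (reflect across h@2): 4 holes -> [(0, 4), (1, 4), (2, 4), (3, 4)]
Unfold 2 (reflect across v@6): 8 holes -> [(0, 4), (0, 7), (1, 4), (1, 7), (2, 4), (2, 7), (3, 4), (3, 7)]
Unfold 3 (reflect across v@4): 16 holes -> [(0, 0), (0, 3), (0, 4), (0, 7), (1, 0), (1, 3), (1, 4), (1, 7), (2, 0), (2, 3), (2, 4), (2, 7), (3, 0), (3, 3), (3, 4), (3, 7)]

Answer: O..OO..O
O..OO..O
O..OO..O
O..OO..O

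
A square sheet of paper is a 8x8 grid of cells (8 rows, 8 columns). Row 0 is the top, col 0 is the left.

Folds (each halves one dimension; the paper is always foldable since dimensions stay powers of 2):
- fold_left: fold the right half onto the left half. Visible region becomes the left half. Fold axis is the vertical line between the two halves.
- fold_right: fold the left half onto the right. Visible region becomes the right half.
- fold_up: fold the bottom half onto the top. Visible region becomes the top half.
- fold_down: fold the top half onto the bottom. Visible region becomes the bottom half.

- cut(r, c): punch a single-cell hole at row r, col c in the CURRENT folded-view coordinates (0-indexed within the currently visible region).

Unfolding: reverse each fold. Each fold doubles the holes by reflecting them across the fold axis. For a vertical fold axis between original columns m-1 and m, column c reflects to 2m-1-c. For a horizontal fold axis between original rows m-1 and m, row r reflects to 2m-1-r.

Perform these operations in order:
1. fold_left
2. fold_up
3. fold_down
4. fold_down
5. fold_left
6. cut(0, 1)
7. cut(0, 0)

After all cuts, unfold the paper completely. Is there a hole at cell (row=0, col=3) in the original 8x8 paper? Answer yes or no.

Op 1 fold_left: fold axis v@4; visible region now rows[0,8) x cols[0,4) = 8x4
Op 2 fold_up: fold axis h@4; visible region now rows[0,4) x cols[0,4) = 4x4
Op 3 fold_down: fold axis h@2; visible region now rows[2,4) x cols[0,4) = 2x4
Op 4 fold_down: fold axis h@3; visible region now rows[3,4) x cols[0,4) = 1x4
Op 5 fold_left: fold axis v@2; visible region now rows[3,4) x cols[0,2) = 1x2
Op 6 cut(0, 1): punch at orig (3,1); cuts so far [(3, 1)]; region rows[3,4) x cols[0,2) = 1x2
Op 7 cut(0, 0): punch at orig (3,0); cuts so far [(3, 0), (3, 1)]; region rows[3,4) x cols[0,2) = 1x2
Unfold 1 (reflect across v@2): 4 holes -> [(3, 0), (3, 1), (3, 2), (3, 3)]
Unfold 2 (reflect across h@3): 8 holes -> [(2, 0), (2, 1), (2, 2), (2, 3), (3, 0), (3, 1), (3, 2), (3, 3)]
Unfold 3 (reflect across h@2): 16 holes -> [(0, 0), (0, 1), (0, 2), (0, 3), (1, 0), (1, 1), (1, 2), (1, 3), (2, 0), (2, 1), (2, 2), (2, 3), (3, 0), (3, 1), (3, 2), (3, 3)]
Unfold 4 (reflect across h@4): 32 holes -> [(0, 0), (0, 1), (0, 2), (0, 3), (1, 0), (1, 1), (1, 2), (1, 3), (2, 0), (2, 1), (2, 2), (2, 3), (3, 0), (3, 1), (3, 2), (3, 3), (4, 0), (4, 1), (4, 2), (4, 3), (5, 0), (5, 1), (5, 2), (5, 3), (6, 0), (6, 1), (6, 2), (6, 3), (7, 0), (7, 1), (7, 2), (7, 3)]
Unfold 5 (reflect across v@4): 64 holes -> [(0, 0), (0, 1), (0, 2), (0, 3), (0, 4), (0, 5), (0, 6), (0, 7), (1, 0), (1, 1), (1, 2), (1, 3), (1, 4), (1, 5), (1, 6), (1, 7), (2, 0), (2, 1), (2, 2), (2, 3), (2, 4), (2, 5), (2, 6), (2, 7), (3, 0), (3, 1), (3, 2), (3, 3), (3, 4), (3, 5), (3, 6), (3, 7), (4, 0), (4, 1), (4, 2), (4, 3), (4, 4), (4, 5), (4, 6), (4, 7), (5, 0), (5, 1), (5, 2), (5, 3), (5, 4), (5, 5), (5, 6), (5, 7), (6, 0), (6, 1), (6, 2), (6, 3), (6, 4), (6, 5), (6, 6), (6, 7), (7, 0), (7, 1), (7, 2), (7, 3), (7, 4), (7, 5), (7, 6), (7, 7)]
Holes: [(0, 0), (0, 1), (0, 2), (0, 3), (0, 4), (0, 5), (0, 6), (0, 7), (1, 0), (1, 1), (1, 2), (1, 3), (1, 4), (1, 5), (1, 6), (1, 7), (2, 0), (2, 1), (2, 2), (2, 3), (2, 4), (2, 5), (2, 6), (2, 7), (3, 0), (3, 1), (3, 2), (3, 3), (3, 4), (3, 5), (3, 6), (3, 7), (4, 0), (4, 1), (4, 2), (4, 3), (4, 4), (4, 5), (4, 6), (4, 7), (5, 0), (5, 1), (5, 2), (5, 3), (5, 4), (5, 5), (5, 6), (5, 7), (6, 0), (6, 1), (6, 2), (6, 3), (6, 4), (6, 5), (6, 6), (6, 7), (7, 0), (7, 1), (7, 2), (7, 3), (7, 4), (7, 5), (7, 6), (7, 7)]

Answer: yes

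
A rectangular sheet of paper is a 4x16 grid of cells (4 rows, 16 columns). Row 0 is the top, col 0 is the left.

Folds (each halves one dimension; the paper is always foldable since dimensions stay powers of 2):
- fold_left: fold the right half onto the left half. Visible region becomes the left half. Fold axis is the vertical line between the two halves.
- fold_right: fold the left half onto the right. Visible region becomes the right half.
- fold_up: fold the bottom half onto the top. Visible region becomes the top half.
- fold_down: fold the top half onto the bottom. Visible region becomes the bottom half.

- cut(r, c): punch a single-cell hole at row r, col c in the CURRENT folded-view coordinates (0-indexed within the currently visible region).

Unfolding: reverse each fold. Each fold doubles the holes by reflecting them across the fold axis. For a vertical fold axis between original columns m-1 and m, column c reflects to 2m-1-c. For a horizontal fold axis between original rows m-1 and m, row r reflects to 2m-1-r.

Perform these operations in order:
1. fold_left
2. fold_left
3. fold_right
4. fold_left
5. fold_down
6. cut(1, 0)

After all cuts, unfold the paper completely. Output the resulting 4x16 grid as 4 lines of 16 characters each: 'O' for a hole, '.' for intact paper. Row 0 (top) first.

Op 1 fold_left: fold axis v@8; visible region now rows[0,4) x cols[0,8) = 4x8
Op 2 fold_left: fold axis v@4; visible region now rows[0,4) x cols[0,4) = 4x4
Op 3 fold_right: fold axis v@2; visible region now rows[0,4) x cols[2,4) = 4x2
Op 4 fold_left: fold axis v@3; visible region now rows[0,4) x cols[2,3) = 4x1
Op 5 fold_down: fold axis h@2; visible region now rows[2,4) x cols[2,3) = 2x1
Op 6 cut(1, 0): punch at orig (3,2); cuts so far [(3, 2)]; region rows[2,4) x cols[2,3) = 2x1
Unfold 1 (reflect across h@2): 2 holes -> [(0, 2), (3, 2)]
Unfold 2 (reflect across v@3): 4 holes -> [(0, 2), (0, 3), (3, 2), (3, 3)]
Unfold 3 (reflect across v@2): 8 holes -> [(0, 0), (0, 1), (0, 2), (0, 3), (3, 0), (3, 1), (3, 2), (3, 3)]
Unfold 4 (reflect across v@4): 16 holes -> [(0, 0), (0, 1), (0, 2), (0, 3), (0, 4), (0, 5), (0, 6), (0, 7), (3, 0), (3, 1), (3, 2), (3, 3), (3, 4), (3, 5), (3, 6), (3, 7)]
Unfold 5 (reflect across v@8): 32 holes -> [(0, 0), (0, 1), (0, 2), (0, 3), (0, 4), (0, 5), (0, 6), (0, 7), (0, 8), (0, 9), (0, 10), (0, 11), (0, 12), (0, 13), (0, 14), (0, 15), (3, 0), (3, 1), (3, 2), (3, 3), (3, 4), (3, 5), (3, 6), (3, 7), (3, 8), (3, 9), (3, 10), (3, 11), (3, 12), (3, 13), (3, 14), (3, 15)]

Answer: OOOOOOOOOOOOOOOO
................
................
OOOOOOOOOOOOOOOO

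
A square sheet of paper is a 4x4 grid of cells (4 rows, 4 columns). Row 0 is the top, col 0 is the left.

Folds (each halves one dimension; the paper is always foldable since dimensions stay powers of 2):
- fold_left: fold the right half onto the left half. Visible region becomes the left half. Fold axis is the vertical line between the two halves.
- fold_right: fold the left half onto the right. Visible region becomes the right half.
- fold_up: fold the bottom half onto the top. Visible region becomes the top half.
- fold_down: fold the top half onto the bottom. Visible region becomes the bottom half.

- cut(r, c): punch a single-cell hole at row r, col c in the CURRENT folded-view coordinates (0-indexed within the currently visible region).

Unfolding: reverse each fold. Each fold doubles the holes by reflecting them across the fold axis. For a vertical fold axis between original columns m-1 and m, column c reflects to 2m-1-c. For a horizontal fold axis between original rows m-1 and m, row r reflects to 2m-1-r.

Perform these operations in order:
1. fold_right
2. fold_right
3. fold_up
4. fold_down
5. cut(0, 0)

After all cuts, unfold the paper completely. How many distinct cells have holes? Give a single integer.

Answer: 16

Derivation:
Op 1 fold_right: fold axis v@2; visible region now rows[0,4) x cols[2,4) = 4x2
Op 2 fold_right: fold axis v@3; visible region now rows[0,4) x cols[3,4) = 4x1
Op 3 fold_up: fold axis h@2; visible region now rows[0,2) x cols[3,4) = 2x1
Op 4 fold_down: fold axis h@1; visible region now rows[1,2) x cols[3,4) = 1x1
Op 5 cut(0, 0): punch at orig (1,3); cuts so far [(1, 3)]; region rows[1,2) x cols[3,4) = 1x1
Unfold 1 (reflect across h@1): 2 holes -> [(0, 3), (1, 3)]
Unfold 2 (reflect across h@2): 4 holes -> [(0, 3), (1, 3), (2, 3), (3, 3)]
Unfold 3 (reflect across v@3): 8 holes -> [(0, 2), (0, 3), (1, 2), (1, 3), (2, 2), (2, 3), (3, 2), (3, 3)]
Unfold 4 (reflect across v@2): 16 holes -> [(0, 0), (0, 1), (0, 2), (0, 3), (1, 0), (1, 1), (1, 2), (1, 3), (2, 0), (2, 1), (2, 2), (2, 3), (3, 0), (3, 1), (3, 2), (3, 3)]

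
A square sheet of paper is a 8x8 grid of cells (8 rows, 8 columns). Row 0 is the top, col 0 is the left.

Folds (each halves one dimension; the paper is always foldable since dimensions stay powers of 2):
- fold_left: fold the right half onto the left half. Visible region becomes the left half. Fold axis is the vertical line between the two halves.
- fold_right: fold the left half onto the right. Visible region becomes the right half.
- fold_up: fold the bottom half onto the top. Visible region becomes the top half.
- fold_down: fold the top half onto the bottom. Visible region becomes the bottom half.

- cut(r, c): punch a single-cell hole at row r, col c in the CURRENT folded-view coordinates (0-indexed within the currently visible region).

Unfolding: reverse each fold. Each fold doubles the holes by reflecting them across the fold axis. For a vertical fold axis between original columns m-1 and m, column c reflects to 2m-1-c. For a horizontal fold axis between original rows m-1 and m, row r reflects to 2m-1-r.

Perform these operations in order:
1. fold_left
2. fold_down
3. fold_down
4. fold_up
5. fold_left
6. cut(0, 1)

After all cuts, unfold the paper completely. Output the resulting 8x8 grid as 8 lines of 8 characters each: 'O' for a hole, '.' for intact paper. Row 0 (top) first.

Answer: .OO..OO.
.OO..OO.
.OO..OO.
.OO..OO.
.OO..OO.
.OO..OO.
.OO..OO.
.OO..OO.

Derivation:
Op 1 fold_left: fold axis v@4; visible region now rows[0,8) x cols[0,4) = 8x4
Op 2 fold_down: fold axis h@4; visible region now rows[4,8) x cols[0,4) = 4x4
Op 3 fold_down: fold axis h@6; visible region now rows[6,8) x cols[0,4) = 2x4
Op 4 fold_up: fold axis h@7; visible region now rows[6,7) x cols[0,4) = 1x4
Op 5 fold_left: fold axis v@2; visible region now rows[6,7) x cols[0,2) = 1x2
Op 6 cut(0, 1): punch at orig (6,1); cuts so far [(6, 1)]; region rows[6,7) x cols[0,2) = 1x2
Unfold 1 (reflect across v@2): 2 holes -> [(6, 1), (6, 2)]
Unfold 2 (reflect across h@7): 4 holes -> [(6, 1), (6, 2), (7, 1), (7, 2)]
Unfold 3 (reflect across h@6): 8 holes -> [(4, 1), (4, 2), (5, 1), (5, 2), (6, 1), (6, 2), (7, 1), (7, 2)]
Unfold 4 (reflect across h@4): 16 holes -> [(0, 1), (0, 2), (1, 1), (1, 2), (2, 1), (2, 2), (3, 1), (3, 2), (4, 1), (4, 2), (5, 1), (5, 2), (6, 1), (6, 2), (7, 1), (7, 2)]
Unfold 5 (reflect across v@4): 32 holes -> [(0, 1), (0, 2), (0, 5), (0, 6), (1, 1), (1, 2), (1, 5), (1, 6), (2, 1), (2, 2), (2, 5), (2, 6), (3, 1), (3, 2), (3, 5), (3, 6), (4, 1), (4, 2), (4, 5), (4, 6), (5, 1), (5, 2), (5, 5), (5, 6), (6, 1), (6, 2), (6, 5), (6, 6), (7, 1), (7, 2), (7, 5), (7, 6)]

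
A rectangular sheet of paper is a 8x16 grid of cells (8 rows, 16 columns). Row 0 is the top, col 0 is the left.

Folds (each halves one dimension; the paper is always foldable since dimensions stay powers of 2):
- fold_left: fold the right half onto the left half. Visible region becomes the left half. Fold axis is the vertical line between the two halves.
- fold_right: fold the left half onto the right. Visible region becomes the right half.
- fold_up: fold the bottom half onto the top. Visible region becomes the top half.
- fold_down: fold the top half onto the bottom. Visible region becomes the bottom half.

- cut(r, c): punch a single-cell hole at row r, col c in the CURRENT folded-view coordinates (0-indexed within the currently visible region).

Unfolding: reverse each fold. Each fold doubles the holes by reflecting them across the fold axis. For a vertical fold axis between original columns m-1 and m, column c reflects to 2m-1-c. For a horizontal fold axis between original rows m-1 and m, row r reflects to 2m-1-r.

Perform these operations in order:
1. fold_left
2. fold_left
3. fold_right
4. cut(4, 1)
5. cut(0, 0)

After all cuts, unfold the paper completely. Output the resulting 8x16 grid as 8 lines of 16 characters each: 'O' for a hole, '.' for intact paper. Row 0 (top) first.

Op 1 fold_left: fold axis v@8; visible region now rows[0,8) x cols[0,8) = 8x8
Op 2 fold_left: fold axis v@4; visible region now rows[0,8) x cols[0,4) = 8x4
Op 3 fold_right: fold axis v@2; visible region now rows[0,8) x cols[2,4) = 8x2
Op 4 cut(4, 1): punch at orig (4,3); cuts so far [(4, 3)]; region rows[0,8) x cols[2,4) = 8x2
Op 5 cut(0, 0): punch at orig (0,2); cuts so far [(0, 2), (4, 3)]; region rows[0,8) x cols[2,4) = 8x2
Unfold 1 (reflect across v@2): 4 holes -> [(0, 1), (0, 2), (4, 0), (4, 3)]
Unfold 2 (reflect across v@4): 8 holes -> [(0, 1), (0, 2), (0, 5), (0, 6), (4, 0), (4, 3), (4, 4), (4, 7)]
Unfold 3 (reflect across v@8): 16 holes -> [(0, 1), (0, 2), (0, 5), (0, 6), (0, 9), (0, 10), (0, 13), (0, 14), (4, 0), (4, 3), (4, 4), (4, 7), (4, 8), (4, 11), (4, 12), (4, 15)]

Answer: .OO..OO..OO..OO.
................
................
................
O..OO..OO..OO..O
................
................
................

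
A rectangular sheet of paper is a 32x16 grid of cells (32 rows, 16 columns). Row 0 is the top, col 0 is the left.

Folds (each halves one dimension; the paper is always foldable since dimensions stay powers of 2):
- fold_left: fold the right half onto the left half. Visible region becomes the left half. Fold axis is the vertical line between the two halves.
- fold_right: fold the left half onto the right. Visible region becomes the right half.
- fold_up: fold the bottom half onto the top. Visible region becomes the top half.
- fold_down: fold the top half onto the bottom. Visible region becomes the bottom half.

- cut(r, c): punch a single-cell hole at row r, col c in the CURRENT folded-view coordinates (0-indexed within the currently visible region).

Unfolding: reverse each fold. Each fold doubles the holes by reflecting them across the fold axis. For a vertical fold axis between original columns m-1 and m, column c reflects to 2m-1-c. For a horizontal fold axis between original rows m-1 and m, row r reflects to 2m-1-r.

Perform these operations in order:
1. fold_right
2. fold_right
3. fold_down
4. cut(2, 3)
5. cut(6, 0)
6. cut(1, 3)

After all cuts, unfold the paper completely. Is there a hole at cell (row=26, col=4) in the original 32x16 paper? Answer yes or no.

Answer: no

Derivation:
Op 1 fold_right: fold axis v@8; visible region now rows[0,32) x cols[8,16) = 32x8
Op 2 fold_right: fold axis v@12; visible region now rows[0,32) x cols[12,16) = 32x4
Op 3 fold_down: fold axis h@16; visible region now rows[16,32) x cols[12,16) = 16x4
Op 4 cut(2, 3): punch at orig (18,15); cuts so far [(18, 15)]; region rows[16,32) x cols[12,16) = 16x4
Op 5 cut(6, 0): punch at orig (22,12); cuts so far [(18, 15), (22, 12)]; region rows[16,32) x cols[12,16) = 16x4
Op 6 cut(1, 3): punch at orig (17,15); cuts so far [(17, 15), (18, 15), (22, 12)]; region rows[16,32) x cols[12,16) = 16x4
Unfold 1 (reflect across h@16): 6 holes -> [(9, 12), (13, 15), (14, 15), (17, 15), (18, 15), (22, 12)]
Unfold 2 (reflect across v@12): 12 holes -> [(9, 11), (9, 12), (13, 8), (13, 15), (14, 8), (14, 15), (17, 8), (17, 15), (18, 8), (18, 15), (22, 11), (22, 12)]
Unfold 3 (reflect across v@8): 24 holes -> [(9, 3), (9, 4), (9, 11), (9, 12), (13, 0), (13, 7), (13, 8), (13, 15), (14, 0), (14, 7), (14, 8), (14, 15), (17, 0), (17, 7), (17, 8), (17, 15), (18, 0), (18, 7), (18, 8), (18, 15), (22, 3), (22, 4), (22, 11), (22, 12)]
Holes: [(9, 3), (9, 4), (9, 11), (9, 12), (13, 0), (13, 7), (13, 8), (13, 15), (14, 0), (14, 7), (14, 8), (14, 15), (17, 0), (17, 7), (17, 8), (17, 15), (18, 0), (18, 7), (18, 8), (18, 15), (22, 3), (22, 4), (22, 11), (22, 12)]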